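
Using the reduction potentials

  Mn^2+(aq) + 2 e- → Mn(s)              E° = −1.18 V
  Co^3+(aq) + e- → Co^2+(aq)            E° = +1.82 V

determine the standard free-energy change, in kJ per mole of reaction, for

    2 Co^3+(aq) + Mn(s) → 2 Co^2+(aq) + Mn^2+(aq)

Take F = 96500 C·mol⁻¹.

In the reaction as written Co^3+(aq) is reduced, so the Co³⁺/Co²⁺ couple is the cathode and Mn²⁺/Mn is the anode.
E°cell = +1.82 − (−1.18) = +3.00 V; balancing electrons gives n = 2.
ΔG° = −nFE°cell = −(2)(96500)(+3.00) J/mol = −579 kJ/mol.

−579 kJ/mol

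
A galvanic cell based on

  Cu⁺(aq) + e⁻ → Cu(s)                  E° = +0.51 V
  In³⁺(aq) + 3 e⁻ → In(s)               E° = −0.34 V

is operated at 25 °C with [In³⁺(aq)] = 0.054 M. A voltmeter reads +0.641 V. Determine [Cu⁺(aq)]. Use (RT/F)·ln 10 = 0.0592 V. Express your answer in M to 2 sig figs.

0.00011 M

Cu⁺/Cu is the cathode (higher E°); E°cell = +0.51 − (−0.34) = +0.85 V with n = 3.
From the Nernst equation, log Q = n(E° − E)/0.0592 = 3·(+0.85 − (+0.641))/0.0592 = 10.591.
For 3 Cu⁺(aq) + In(s) → 3 Cu(s) + In³⁺(aq), the reaction quotient is Q = [In³⁺(aq)] / [Cu⁺(aq)]^3.
Substituting the known concentrations and solving, log [Cu⁺(aq)] = −3.953 and [Cu⁺(aq)] = 0.00011 M.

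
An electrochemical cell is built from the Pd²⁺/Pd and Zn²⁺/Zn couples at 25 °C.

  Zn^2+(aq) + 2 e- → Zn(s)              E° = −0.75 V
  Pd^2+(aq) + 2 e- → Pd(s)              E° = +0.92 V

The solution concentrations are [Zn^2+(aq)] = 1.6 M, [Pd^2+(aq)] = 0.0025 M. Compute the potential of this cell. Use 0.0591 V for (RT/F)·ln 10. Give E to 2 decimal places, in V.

+1.59 V

Pd²⁺/Pd is reduced (cathode, E° = +0.92 V) and Zn²⁺/Zn is oxidized (anode).
E°cell = E°cat − E°an = +0.92 − (−0.75) = +1.67 V; n = 2.
Balancing gives Pd^2+(aq) + Zn(s) → Pd(s) + Zn^2+(aq); hence Q = [Zn^2+(aq)] / [Pd^2+(aq)] = 640 (log Q = 2.806).
Applying E = E° − (RT ln10/nF)·log Q gives +1.67 − (0.0591/2)(2.806) = +1.59 V.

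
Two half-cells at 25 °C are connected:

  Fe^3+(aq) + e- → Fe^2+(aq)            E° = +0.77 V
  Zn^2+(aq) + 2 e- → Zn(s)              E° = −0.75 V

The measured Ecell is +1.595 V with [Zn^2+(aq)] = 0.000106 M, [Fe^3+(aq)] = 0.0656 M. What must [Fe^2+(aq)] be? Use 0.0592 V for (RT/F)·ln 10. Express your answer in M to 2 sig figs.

0.34 M

With Fe³⁺/Fe²⁺ at the cathode and Zn²⁺/Zn at the anode, E°cell = +0.77 − (−0.75) = +1.52 V (n = 2).
Since E = E° − (0.0592/n)·log Q, log Q = n(E° − E)/0.0592 = −2.534.
Balancing electrons gives 2 Fe^3+(aq) + Zn(s) → 2 Fe^2+(aq) + Zn^2+(aq); thus Q = ([Fe^2+(aq)]^2·[Zn^2+(aq)]) / [Fe^3+(aq)]^2.
Isolating [Fe^2+(aq)] in Q = 10^{−2.534} yields log [Fe^2+(aq)] = −0.463, i.e. 0.34 M.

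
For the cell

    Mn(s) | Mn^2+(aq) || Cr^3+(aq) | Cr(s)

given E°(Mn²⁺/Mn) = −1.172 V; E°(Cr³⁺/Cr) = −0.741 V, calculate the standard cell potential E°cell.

+0.431 V

By convention the left-hand electrode in cell notation is the anode (oxidation) and the right-hand electrode is the cathode (reduction).
E°cell = E°(right) − E°(left) = −0.741 − (−1.172) = +0.431 V.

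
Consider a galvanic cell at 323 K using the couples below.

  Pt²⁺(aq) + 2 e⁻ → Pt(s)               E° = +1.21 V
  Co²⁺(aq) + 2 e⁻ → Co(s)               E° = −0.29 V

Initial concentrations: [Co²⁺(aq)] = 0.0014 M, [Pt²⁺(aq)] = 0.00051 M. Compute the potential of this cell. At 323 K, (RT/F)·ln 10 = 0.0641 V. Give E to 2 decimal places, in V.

The Pt²⁺/Pt couple has the more positive E°, so it is the cathode; Co²⁺/Co is the anode.
The standard potential is +1.21 − (−0.29) = +1.50 V and the balanced reaction transfers n = 2 electrons.
The balanced reaction is Pt²⁺(aq) + Co(s) → Pt(s) + Co²⁺(aq), so Q = [Co²⁺(aq)] / [Pt²⁺(aq)] = 2.75 and log Q = 0.439.
By the Nernst equation, E = +1.50 − (0.0641/2)·(0.439) = +1.49 V.

+1.49 V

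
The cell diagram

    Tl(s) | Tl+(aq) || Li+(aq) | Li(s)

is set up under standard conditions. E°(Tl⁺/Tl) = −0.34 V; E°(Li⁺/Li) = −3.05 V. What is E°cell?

By convention the left-hand electrode in cell notation is the anode (oxidation) and the right-hand electrode is the cathode (reduction).
E°cell = E°(right) − E°(left) = −3.05 − (−0.34) = −2.71 V.
The negative sign shows that, as written, the cell would require an external voltage to drive the reaction.

−2.71 V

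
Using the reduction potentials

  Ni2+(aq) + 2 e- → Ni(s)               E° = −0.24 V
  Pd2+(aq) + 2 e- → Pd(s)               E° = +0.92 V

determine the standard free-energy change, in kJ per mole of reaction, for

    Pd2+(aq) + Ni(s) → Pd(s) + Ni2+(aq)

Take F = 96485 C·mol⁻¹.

In the reaction as written Pd2+(aq) is reduced, so the Pd²⁺/Pd couple is the cathode and Ni²⁺/Ni is the anode.
E°cell = +0.92 − (−0.24) = +1.16 V; balancing electrons gives n = 2.
ΔG° = −nFE°cell = −(2)(96485)(+1.16) J/mol = −224 kJ/mol.

−224 kJ/mol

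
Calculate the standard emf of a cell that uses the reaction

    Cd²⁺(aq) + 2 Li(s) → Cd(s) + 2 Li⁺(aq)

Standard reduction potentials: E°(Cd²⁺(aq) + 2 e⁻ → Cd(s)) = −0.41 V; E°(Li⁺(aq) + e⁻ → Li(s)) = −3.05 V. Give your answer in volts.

+2.64 V

Cd²⁺(aq) gains electrons, so the Cd²⁺/Cd couple is the cathode; the Li⁺/Li couple is the anode.
E°cell = E°(cathode) − E°(anode) = −0.41 − (−3.05) = +2.64 V.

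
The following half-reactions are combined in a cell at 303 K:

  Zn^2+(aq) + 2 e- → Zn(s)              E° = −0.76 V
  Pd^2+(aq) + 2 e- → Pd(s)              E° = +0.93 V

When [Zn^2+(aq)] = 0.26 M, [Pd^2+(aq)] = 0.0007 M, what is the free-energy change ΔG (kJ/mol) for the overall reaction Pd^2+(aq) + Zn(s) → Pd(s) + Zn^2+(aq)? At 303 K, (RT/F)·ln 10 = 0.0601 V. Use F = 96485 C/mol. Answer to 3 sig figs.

E°cell = +0.93 − (−0.76) = +1.69 V; the balanced reaction transfers n = 2 electrons.
The reaction quotient is [Zn^2+(aq)] / [Pd^2+(aq)] = 371; by Nernst, E = +1.69 − (0.0601/2)(2.570) = +1.6128 V.
ΔG = −nFE = −(2)(96485)(+1.6128) J/mol = −311 kJ/mol.

−311 kJ/mol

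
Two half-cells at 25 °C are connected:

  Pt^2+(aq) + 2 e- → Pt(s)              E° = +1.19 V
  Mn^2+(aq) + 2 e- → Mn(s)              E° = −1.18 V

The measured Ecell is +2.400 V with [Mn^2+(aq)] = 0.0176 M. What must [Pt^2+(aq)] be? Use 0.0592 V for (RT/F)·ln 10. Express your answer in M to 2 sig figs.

0.18 M

With Pt²⁺/Pt at the cathode and Mn²⁺/Mn at the anode, E°cell = +1.19 − (−1.18) = +2.37 V (n = 2).
Since E = E° − (0.0592/n)·log Q, log Q = n(E° − E)/0.0592 = −1.014.
For Pt^2+(aq) + Mn(s) → Pt(s) + Mn^2+(aq), the reaction quotient is Q = [Mn^2+(aq)] / [Pt^2+(aq)].
Isolating [Pt^2+(aq)] in Q = 10^{−1.014} yields log [Pt^2+(aq)] = −0.740, i.e. 0.18 M.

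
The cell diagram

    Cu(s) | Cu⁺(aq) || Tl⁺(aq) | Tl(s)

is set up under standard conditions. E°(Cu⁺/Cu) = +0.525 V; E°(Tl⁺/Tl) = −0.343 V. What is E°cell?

−0.868 V

By convention the left-hand electrode in cell notation is the anode (oxidation) and the right-hand electrode is the cathode (reduction).
E°cell = E°(right) − E°(left) = −0.343 − (+0.525) = −0.868 V.
The negative sign shows that, as written, the cell would require an external voltage to drive the reaction.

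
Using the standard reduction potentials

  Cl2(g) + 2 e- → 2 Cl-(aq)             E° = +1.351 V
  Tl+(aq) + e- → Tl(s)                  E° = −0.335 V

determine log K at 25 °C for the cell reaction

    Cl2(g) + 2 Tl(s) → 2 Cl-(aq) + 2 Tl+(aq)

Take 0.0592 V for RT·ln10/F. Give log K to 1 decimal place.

The Cl₂/Cl⁻ couple is reduced (cathode); E°cell = +1.351 − (−0.335) = +1.686 V with n = 2.
At equilibrium E = 0, so log K = nE°cell / 0.0592 = (2)(+1.686) / 0.0592 = 57.0.

log K = 57.0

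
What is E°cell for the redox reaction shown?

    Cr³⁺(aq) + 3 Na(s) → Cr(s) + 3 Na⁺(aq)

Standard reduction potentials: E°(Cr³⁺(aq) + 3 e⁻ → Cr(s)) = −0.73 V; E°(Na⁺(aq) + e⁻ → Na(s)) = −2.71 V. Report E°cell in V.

+1.98 V

Cr³⁺(aq) gains electrons, so the Cr³⁺/Cr couple is the cathode; the Na⁺/Na couple is the anode.
E°cell = E°(cathode) − E°(anode) = −0.73 − (−2.71) = +1.98 V.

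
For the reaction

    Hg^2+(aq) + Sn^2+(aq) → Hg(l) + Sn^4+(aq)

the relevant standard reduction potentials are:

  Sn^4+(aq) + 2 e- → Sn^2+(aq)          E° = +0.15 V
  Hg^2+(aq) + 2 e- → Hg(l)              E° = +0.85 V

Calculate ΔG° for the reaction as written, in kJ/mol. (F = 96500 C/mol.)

−135 kJ/mol

In the reaction as written Hg^2+(aq) is reduced, so the Hg²⁺/Hg couple is the cathode and Sn⁴⁺/Sn²⁺ is the anode.
E°cell = +0.85 − (+0.15) = +0.70 V; balancing electrons gives n = 2.
ΔG° = −nFE°cell = −(2)(96500)(+0.70) J/mol = −135 kJ/mol.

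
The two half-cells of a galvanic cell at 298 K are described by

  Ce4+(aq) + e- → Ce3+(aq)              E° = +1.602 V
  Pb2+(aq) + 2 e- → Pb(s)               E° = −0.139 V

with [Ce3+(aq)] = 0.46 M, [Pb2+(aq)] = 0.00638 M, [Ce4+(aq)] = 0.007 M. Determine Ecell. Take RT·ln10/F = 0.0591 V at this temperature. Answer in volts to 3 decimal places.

Ce⁴⁺/Ce³⁺ is reduced (cathode, E° = +1.602 V) and Pb²⁺/Pb is oxidized (anode).
E°cell = +1.602 − (−0.139) = +1.741 V, with n = 2 electrons transferred.
The balanced reaction is 2 Ce4+(aq) + Pb(s) → 2 Ce3+(aq) + Pb2+(aq), so Q = ([Ce3+(aq)]^2·[Pb2+(aq)]) / [Ce4+(aq)]^2 = 27.6 and log Q = 1.440.
By the Nernst equation, E = +1.741 − (0.0591/2)·(1.440) = +1.698 V.

+1.698 V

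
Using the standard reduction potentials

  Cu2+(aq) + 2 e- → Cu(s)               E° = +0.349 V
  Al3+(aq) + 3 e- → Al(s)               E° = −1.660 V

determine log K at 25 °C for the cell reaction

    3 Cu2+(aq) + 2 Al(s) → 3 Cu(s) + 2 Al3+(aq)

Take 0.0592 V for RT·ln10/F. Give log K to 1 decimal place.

The Cu²⁺/Cu couple is reduced (cathode); E°cell = +0.349 − (−1.660) = +2.009 V with n = 6.
At equilibrium E = 0, so log K = nE°cell / 0.0592 = (6)(+2.009) / 0.0592 = 203.6.

log K = 203.6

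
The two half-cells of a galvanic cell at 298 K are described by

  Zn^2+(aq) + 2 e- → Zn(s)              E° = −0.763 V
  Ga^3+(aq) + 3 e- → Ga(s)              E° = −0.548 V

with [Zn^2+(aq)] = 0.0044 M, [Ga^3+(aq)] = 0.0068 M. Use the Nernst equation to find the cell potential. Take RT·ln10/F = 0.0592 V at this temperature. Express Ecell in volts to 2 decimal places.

Ga³⁺/Ga is reduced (cathode, E° = −0.548 V) and Zn²⁺/Zn is oxidized (anode).
The standard potential is −0.548 − (−0.763) = +0.215 V and the balanced reaction transfers n = 6 electrons.
The balanced reaction is 2 Ga^3+(aq) + 3 Zn(s) → 2 Ga(s) + 3 Zn^2+(aq), so Q = [Zn^2+(aq)]^3 / [Ga^3+(aq)]^2 = 0.00184 and log Q = −2.735.
E = E° − (0.0592/n)·log Q = +0.215 − (0.0592/6)(−2.735) = +0.24 V.

+0.24 V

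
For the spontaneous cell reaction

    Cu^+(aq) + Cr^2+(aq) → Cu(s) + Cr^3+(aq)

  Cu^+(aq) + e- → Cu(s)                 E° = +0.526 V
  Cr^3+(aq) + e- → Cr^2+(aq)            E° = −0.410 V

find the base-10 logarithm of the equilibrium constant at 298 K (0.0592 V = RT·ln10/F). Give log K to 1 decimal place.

log K = 15.8

The Cu⁺/Cu couple is reduced (cathode); E°cell = +0.526 − (−0.410) = +0.936 V with n = 1.
At equilibrium E = 0, so log K = nE°cell / 0.0592 = (1)(+0.936) / 0.0592 = 15.8.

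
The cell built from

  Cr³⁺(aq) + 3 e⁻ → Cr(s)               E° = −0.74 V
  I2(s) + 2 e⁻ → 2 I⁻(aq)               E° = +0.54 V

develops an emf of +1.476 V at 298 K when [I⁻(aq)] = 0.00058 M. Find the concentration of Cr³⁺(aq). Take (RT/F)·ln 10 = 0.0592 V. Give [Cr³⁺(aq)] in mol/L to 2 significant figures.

With I₂/I⁻ at the cathode and Cr³⁺/Cr at the anode, E°cell = +0.54 − (−0.74) = +1.28 V (n = 6).
From the Nernst equation, log Q = n(E° − E)/0.0592 = 6·(+1.28 − (+1.476))/0.0592 = −19.865.
Balancing electrons gives 3 I2(s) + 2 Cr(s) → 6 I⁻(aq) + 2 Cr³⁺(aq); thus Q = [I⁻(aq)]^6·[Cr³⁺(aq)]^2.
Substituting the known concentrations and solving, log [Cr³⁺(aq)] = −0.223 and [Cr³⁺(aq)] = 0.60 M.

0.60 M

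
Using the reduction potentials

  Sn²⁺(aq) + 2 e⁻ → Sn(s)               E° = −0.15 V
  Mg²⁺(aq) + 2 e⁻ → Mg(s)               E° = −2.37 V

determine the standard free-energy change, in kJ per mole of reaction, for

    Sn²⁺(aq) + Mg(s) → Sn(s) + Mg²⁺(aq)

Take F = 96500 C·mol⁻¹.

In the reaction as written Sn²⁺(aq) is reduced, so the Sn²⁺/Sn couple is the cathode and Mg²⁺/Mg is the anode.
E°cell = −0.15 − (−2.37) = +2.22 V; balancing electrons gives n = 2.
ΔG° = −nFE°cell = −(2)(96500)(+2.22) J/mol = −428 kJ/mol.

−428 kJ/mol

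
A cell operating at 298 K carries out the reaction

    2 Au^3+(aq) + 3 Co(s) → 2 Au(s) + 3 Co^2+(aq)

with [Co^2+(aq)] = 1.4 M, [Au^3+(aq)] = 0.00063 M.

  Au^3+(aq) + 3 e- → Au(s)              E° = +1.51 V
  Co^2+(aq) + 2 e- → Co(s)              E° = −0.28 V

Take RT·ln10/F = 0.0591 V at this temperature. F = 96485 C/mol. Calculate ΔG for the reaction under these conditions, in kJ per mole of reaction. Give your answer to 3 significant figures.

−997 kJ/mol

The standard cell potential is +1.51 − (−0.28) = +1.79 V, with n = 6 electrons in the balanced equation.
The reaction quotient is [Co^2+(aq)]^3 / [Au^3+(aq)]^2 = 6.91×10^6; by Nernst, E = +1.79 − (0.0591/6)(6.840) = +1.7226 V.
ΔG = −nFE = −(6)(96485)(+1.7226) J/mol = −997 kJ/mol.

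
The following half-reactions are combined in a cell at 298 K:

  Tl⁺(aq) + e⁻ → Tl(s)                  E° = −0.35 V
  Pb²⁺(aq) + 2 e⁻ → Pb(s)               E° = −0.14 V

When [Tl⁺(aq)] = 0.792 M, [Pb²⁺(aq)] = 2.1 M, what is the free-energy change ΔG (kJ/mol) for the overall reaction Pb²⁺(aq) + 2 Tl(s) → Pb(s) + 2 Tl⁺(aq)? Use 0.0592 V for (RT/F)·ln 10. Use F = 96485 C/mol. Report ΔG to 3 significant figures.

−43.5 kJ/mol

The standard cell potential is −0.14 − (−0.35) = +0.21 V, with n = 2 electrons in the balanced equation.
The reaction quotient is [Tl⁺(aq)]^2 / [Pb²⁺(aq)] = 0.299; by Nernst, E = +0.21 − (0.0592/2)(−0.525) = +0.2255 V.
Finally ΔG = −nFE = −(2)(96485 C/mol)(+0.2255 V) = −43.5 kJ/mol.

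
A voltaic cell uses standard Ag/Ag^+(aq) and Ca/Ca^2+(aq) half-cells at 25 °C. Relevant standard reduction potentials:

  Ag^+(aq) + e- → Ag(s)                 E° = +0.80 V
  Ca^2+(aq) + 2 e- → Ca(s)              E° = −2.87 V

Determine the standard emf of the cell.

The Ag⁺/Ag couple has the higher E°, so Ag ion is reduced (cathode) and Ca is oxidized (anode).
E°cell = E°(cathode) − E°(anode) = +0.80 − (−2.87) = +3.67 V.

+3.67 V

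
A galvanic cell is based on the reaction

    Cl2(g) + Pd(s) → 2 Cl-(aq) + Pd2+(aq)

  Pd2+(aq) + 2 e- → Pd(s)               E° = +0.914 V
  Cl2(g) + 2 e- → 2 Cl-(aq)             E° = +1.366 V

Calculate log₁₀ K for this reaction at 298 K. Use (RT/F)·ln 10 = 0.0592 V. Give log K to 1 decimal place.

log K = 15.3

The Cl₂/Cl⁻ couple is reduced (cathode); E°cell = +1.366 − (+0.914) = +0.452 V with n = 2.
At equilibrium E = 0, so log K = nE°cell / 0.0592 = (2)(+0.452) / 0.0592 = 15.3.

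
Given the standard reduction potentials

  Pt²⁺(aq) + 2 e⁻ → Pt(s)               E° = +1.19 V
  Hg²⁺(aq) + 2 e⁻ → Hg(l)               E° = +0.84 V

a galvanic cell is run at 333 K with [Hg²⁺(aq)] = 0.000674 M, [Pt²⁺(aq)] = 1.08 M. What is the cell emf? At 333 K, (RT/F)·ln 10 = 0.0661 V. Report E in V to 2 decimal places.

+0.46 V

The Pt²⁺/Pt couple has the more positive E°, so it is the cathode; Hg²⁺/Hg is the anode.
E°cell = E°cat − E°an = +1.19 − (+0.84) = +0.35 V; n = 2.
Balancing gives Pt²⁺(aq) + Hg(l) → Pt(s) + Hg²⁺(aq); hence Q = [Hg²⁺(aq)] / [Pt²⁺(aq)] = 0.000624 (log Q = −3.205).
Applying E = E° − (RT ln10/nF)·log Q gives +0.35 − (0.0661/2)(−3.205) = +0.46 V.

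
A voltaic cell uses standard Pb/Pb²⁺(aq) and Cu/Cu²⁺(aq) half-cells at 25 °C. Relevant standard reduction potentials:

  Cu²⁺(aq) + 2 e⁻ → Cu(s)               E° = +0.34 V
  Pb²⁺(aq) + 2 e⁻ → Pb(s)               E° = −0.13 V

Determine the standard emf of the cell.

The Cu²⁺/Cu couple has the higher E°, so Cu ion is reduced (cathode) and Pb is oxidized (anode).
E°cell = E°(cathode) − E°(anode) = +0.34 − (−0.13) = +0.47 V.

+0.47 V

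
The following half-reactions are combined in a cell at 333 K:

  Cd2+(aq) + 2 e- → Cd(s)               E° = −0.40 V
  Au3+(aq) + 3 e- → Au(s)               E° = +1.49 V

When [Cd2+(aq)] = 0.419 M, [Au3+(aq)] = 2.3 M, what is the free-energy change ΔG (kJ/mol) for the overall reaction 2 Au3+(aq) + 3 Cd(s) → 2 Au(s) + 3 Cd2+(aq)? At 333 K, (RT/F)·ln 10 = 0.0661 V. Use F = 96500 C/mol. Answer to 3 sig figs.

−1110 kJ/mol

The standard cell potential is +1.49 − (−0.40) = +1.89 V, with n = 6 electrons in the balanced equation.
The reaction quotient is [Cd2+(aq)]^3 / [Au3+(aq)]^2 = 0.0139; by Nernst, E = +1.89 − (0.0661/6)(−1.857) = +1.9105 V.
ΔG = −nFE = −(6)(96500)(+1.9105) J/mol = −1110 kJ/mol.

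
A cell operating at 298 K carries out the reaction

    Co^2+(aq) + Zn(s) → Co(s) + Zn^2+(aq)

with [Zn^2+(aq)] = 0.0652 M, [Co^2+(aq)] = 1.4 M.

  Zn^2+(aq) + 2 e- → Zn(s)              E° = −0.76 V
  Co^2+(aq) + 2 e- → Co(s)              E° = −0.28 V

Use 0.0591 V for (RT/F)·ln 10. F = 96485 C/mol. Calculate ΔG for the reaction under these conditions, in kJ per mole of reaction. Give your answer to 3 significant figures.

−100 kJ/mol

E°cell = −0.28 − (−0.76) = +0.48 V; the balanced reaction transfers n = 2 electrons.
Q = [Zn^2+(aq)] / [Co^2+(aq)] = 0.0466, so log Q = −1.332 and E = +0.48 − (0.0591/2)(−1.332) = +0.5194 V.
Then ΔG = −nFE = −2 × 96485 × +0.5194 J/mol = −100 kJ/mol.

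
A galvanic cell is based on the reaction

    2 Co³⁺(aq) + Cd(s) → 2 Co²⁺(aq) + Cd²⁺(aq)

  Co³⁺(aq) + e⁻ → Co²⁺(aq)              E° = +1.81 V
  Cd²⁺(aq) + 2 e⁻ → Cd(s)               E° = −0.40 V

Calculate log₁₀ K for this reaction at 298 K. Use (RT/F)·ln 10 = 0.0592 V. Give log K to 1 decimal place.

The Co³⁺/Co²⁺ couple is reduced (cathode); E°cell = +1.81 − (−0.40) = +2.21 V with n = 2.
At equilibrium E = 0, so log K = nE°cell / 0.0592 = (2)(+2.21) / 0.0592 = 74.7.

log K = 74.7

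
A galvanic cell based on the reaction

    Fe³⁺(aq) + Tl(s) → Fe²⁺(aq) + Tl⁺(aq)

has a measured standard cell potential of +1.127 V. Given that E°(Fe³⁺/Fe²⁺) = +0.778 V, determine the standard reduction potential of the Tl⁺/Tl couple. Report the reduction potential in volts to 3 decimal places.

−0.349 V

In the reaction as written the Fe³⁺/Fe²⁺ couple is reduced (cathode) and Tl⁺/Tl is oxidized (anode), so E°cell = E°(Fe³⁺/Fe²⁺) − E°(Tl⁺/Tl).
E°(Tl⁺/Tl) = E°(cathode) − E°cell = +0.778 − (+1.127) = −0.349 V.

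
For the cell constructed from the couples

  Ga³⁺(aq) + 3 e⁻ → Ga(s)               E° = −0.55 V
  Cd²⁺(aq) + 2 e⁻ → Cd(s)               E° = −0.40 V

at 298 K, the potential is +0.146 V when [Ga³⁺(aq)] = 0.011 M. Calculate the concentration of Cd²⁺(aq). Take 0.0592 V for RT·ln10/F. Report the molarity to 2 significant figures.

The Cd²⁺/Cd couple has the larger reduction potential, so it is the cathode: E°cell = −0.40 − (−0.55) = +0.15 V and n = 6.
Since E = E° − (0.0592/n)·log Q, log Q = n(E° − E)/0.0592 = 0.405.
Balancing electrons gives 3 Cd²⁺(aq) + 2 Ga(s) → 3 Cd(s) + 2 Ga³⁺(aq); thus Q = [Ga³⁺(aq)]^2 / [Cd²⁺(aq)]^3.
Substituting the known concentrations and solving, log [Cd²⁺(aq)] = −1.441 and [Cd²⁺(aq)] = 0.036 M.

0.036 M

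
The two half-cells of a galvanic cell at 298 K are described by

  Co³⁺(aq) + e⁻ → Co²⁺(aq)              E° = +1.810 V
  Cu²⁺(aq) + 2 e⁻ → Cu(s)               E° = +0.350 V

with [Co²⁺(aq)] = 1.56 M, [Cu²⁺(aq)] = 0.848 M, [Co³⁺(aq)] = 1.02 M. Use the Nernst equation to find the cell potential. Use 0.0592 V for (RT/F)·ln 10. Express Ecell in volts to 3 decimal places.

Co³⁺/Co²⁺ is reduced (cathode, E° = +1.810 V) and Cu²⁺/Cu is oxidized (anode).
The standard potential is +1.810 − (+0.350) = +1.460 V and the balanced reaction transfers n = 2 electrons.
Balancing gives 2 Co³⁺(aq) + Cu(s) → 2 Co²⁺(aq) + Cu²⁺(aq); hence Q = ([Co²⁺(aq)]^2·[Cu²⁺(aq)]) / [Co³⁺(aq)]^2 = 1.98 (log Q = 0.297).
By the Nernst equation, E = +1.460 − (0.0592/2)·(0.297) = +1.451 V.

+1.451 V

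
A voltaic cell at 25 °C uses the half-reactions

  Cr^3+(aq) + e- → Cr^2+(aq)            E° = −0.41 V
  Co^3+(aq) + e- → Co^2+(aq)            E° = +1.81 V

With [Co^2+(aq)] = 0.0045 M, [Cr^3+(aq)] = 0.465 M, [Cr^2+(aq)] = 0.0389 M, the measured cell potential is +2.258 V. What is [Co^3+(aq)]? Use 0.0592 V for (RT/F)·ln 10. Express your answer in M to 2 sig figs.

0.24 M

Co³⁺/Co²⁺ is the cathode (higher E°); E°cell = +1.81 − (−0.41) = +2.22 V with n = 1.
From the Nernst equation, log Q = n(E° − E)/0.0592 = 1·(+2.22 − (+2.258))/0.0592 = −0.642.
For Co^3+(aq) + Cr^2+(aq) → Co^2+(aq) + Cr^3+(aq), the reaction quotient is Q = ([Co^2+(aq)]·[Cr^3+(aq)]) / ([Co^3+(aq)]·[Cr^2+(aq)]).
Substituting the known concentrations and solving, log [Co^3+(aq)] = −0.627 and [Co^3+(aq)] = 0.24 M.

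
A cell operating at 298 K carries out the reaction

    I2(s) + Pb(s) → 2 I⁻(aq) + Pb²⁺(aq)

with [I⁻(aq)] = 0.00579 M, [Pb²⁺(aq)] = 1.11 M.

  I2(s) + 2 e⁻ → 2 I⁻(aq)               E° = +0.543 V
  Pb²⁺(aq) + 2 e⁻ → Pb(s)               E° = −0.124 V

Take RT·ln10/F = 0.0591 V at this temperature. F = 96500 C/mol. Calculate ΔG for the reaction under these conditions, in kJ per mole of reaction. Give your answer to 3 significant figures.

−154 kJ/mol

With I₂/I⁻ reduced at the cathode, E°cell = +0.543 − (−0.124) = +0.667 V and n = 2.
Here Q = [I⁻(aq)]^2·[Pb²⁺(aq)] = 3.72×10^−5 (log Q = −4.429), giving E = +0.667 − (0.0591/2)·(−4.429) = +0.7979 V.
Then ΔG = −nFE = −2 × 96500 × +0.7979 J/mol = −154 kJ/mol.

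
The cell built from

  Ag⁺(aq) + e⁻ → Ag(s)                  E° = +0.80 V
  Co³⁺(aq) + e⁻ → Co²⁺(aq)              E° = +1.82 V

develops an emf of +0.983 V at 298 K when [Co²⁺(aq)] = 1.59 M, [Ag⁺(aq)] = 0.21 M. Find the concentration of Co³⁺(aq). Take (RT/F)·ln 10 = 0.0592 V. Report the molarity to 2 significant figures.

0.079 M

Co³⁺/Co²⁺ is the cathode (higher E°); E°cell = +1.82 − (+0.80) = +1.02 V with n = 1.
From the Nernst equation, log Q = n(E° − E)/0.0592 = 1·(+1.02 − (+0.983))/0.0592 = 0.625.
The balanced reaction is Co³⁺(aq) + Ag(s) → Co²⁺(aq) + Ag⁺(aq), so Q = ([Co²⁺(aq)]·[Ag⁺(aq)]) / [Co³⁺(aq)].
Isolating [Co³⁺(aq)] in Q = 10^{0.625} yields log [Co³⁺(aq)] = −1.101, i.e. 0.079 M.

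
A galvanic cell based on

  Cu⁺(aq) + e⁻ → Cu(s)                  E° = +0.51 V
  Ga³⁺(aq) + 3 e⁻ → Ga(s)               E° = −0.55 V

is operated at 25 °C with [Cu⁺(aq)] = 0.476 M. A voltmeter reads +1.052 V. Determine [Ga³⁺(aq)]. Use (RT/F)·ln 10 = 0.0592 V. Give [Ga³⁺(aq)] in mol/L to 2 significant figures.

0.27 M

Cu⁺/Cu is the cathode (higher E°); E°cell = +0.51 − (−0.55) = +1.06 V with n = 3.
Rearranging E = E° − (0.0592/n)·log Q gives log Q = 3(+1.06 − (+1.052))/0.0592 = 0.405.
The balanced reaction is 3 Cu⁺(aq) + Ga(s) → 3 Cu(s) + Ga³⁺(aq), so Q = [Ga³⁺(aq)] / [Cu⁺(aq)]^3.
Solving for the unknown gives log [Ga³⁺(aq)] = −0.562, so [Ga³⁺(aq)] ≈ 0.27 M.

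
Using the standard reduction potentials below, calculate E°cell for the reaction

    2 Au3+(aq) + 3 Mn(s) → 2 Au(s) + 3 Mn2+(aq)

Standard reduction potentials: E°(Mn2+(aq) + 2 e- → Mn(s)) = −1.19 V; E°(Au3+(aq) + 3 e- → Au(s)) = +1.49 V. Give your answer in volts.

In the reaction as written, Au3+(aq) is reduced (cathode) and Mn2+(aq) is produced by oxidation at the anode.
E°cell = E°(cathode) − E°(anode) = +1.49 − (−1.19) = +2.68 V.

+2.68 V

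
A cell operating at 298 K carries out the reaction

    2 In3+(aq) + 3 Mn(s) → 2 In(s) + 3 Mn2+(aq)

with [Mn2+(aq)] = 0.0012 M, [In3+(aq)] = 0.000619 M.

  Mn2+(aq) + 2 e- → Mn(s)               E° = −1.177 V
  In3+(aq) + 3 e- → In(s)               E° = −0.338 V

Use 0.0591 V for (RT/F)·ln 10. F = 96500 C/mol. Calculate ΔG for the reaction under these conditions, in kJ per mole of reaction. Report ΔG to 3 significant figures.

−499 kJ/mol

E°cell = −0.338 − (−1.177) = +0.839 V; the balanced reaction transfers n = 6 electrons.
Here Q = [Mn2+(aq)]^3 / [In3+(aq)]^2 = 0.00451 (log Q = −2.346), giving E = +0.839 − (0.0591/6)·(−2.346) = +0.8621 V.
Then ΔG = −nFE = −6 × 96500 × +0.8621 J/mol = −499 kJ/mol.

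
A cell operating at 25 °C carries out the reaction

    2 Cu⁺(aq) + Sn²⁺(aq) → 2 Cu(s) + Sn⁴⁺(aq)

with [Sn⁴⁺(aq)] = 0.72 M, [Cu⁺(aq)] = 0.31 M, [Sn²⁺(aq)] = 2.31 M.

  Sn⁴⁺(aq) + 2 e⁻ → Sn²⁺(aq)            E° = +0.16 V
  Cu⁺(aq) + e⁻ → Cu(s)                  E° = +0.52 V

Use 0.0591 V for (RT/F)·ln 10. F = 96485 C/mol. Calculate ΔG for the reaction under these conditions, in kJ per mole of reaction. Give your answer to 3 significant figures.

E°cell = +0.52 − (+0.16) = +0.36 V; the balanced reaction transfers n = 2 electrons.
The reaction quotient is [Sn⁴⁺(aq)] / ([Cu⁺(aq)]^2·[Sn²⁺(aq)]) = 3.24; by Nernst, E = +0.36 − (0.0591/2)(0.511) = +0.3449 V.
Then ΔG = −nFE = −2 × 96485 × +0.3449 J/mol = −66.6 kJ/mol.

−66.6 kJ/mol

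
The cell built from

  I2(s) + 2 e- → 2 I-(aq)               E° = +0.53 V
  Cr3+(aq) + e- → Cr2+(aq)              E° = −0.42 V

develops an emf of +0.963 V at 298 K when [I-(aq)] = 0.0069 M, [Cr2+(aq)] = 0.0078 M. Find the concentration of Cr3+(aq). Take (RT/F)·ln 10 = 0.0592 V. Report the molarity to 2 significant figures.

With I₂/I⁻ at the cathode and Cr³⁺/Cr²⁺ at the anode, E°cell = +0.53 − (−0.42) = +0.95 V (n = 2).
Since E = E° − (0.0592/n)·log Q, log Q = n(E° − E)/0.0592 = −0.439.
For I2(s) + 2 Cr2+(aq) → 2 I-(aq) + 2 Cr3+(aq), the reaction quotient is Q = ([I-(aq)]^2·[Cr3+(aq)]^2) / [Cr2+(aq)]^2.
Solving for the unknown gives log [Cr3+(aq)] = −0.166, so [Cr3+(aq)] ≈ 0.68 M.

0.68 M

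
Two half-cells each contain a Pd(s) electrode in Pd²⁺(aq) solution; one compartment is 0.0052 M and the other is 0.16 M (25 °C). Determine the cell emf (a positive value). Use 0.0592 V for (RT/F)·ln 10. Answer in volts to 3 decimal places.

For a concentration cell E°cell = 0, since both electrodes use the same couple.
The compartment with the higher Pd²⁺(aq) concentration (0.16 M) acts as the cathode; ions are reduced there and produced at the dilute (0.0052 M) anode.
With n = 2, Ecell = −(0.0592/2)·log([dilute]/[conc]) = −(0.0592/2)·log(0.0052/0.16) = +0.044 V.

0.044 V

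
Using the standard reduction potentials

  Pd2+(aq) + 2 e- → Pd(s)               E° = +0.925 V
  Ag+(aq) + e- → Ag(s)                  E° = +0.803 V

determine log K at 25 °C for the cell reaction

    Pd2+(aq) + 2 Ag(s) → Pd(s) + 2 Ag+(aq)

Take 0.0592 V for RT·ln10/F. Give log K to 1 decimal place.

The Pd²⁺/Pd couple is reduced (cathode); E°cell = +0.925 − (+0.803) = +0.122 V with n = 2.
At equilibrium E = 0, so log K = nE°cell / 0.0592 = (2)(+0.122) / 0.0592 = 4.1.

log K = 4.1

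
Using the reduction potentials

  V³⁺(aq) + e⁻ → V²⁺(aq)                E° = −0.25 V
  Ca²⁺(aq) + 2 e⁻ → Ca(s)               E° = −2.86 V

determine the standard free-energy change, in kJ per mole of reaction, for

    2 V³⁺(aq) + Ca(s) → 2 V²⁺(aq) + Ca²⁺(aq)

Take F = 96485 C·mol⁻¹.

−504 kJ/mol

In the reaction as written V³⁺(aq) is reduced, so the V³⁺/V²⁺ couple is the cathode and Ca²⁺/Ca is the anode.
E°cell = −0.25 − (−2.86) = +2.61 V; balancing electrons gives n = 2.
ΔG° = −nFE°cell = −(2)(96485)(+2.61) J/mol = −504 kJ/mol.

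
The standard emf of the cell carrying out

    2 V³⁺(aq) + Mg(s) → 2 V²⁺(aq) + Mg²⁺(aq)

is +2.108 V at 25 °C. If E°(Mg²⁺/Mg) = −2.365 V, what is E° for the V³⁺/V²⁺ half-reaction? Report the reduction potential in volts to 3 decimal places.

−0.257 V

In the reaction as written the V³⁺/V²⁺ couple is reduced (cathode) and Mg²⁺/Mg is oxidized (anode), so E°cell = E°(V³⁺/V²⁺) − E°(Mg²⁺/Mg).
E°(V³⁺/V²⁺) = E°cell + E°(anode) = +2.108 + (−2.365) = −0.257 V.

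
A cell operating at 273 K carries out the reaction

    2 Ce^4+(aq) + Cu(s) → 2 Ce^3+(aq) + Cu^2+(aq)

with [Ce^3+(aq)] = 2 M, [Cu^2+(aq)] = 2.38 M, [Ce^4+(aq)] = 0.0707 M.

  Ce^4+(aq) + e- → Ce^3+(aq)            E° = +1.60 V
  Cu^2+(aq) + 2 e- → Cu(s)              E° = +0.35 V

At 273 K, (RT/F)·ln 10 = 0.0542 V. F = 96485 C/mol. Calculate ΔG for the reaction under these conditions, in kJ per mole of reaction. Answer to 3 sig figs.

−224 kJ/mol

The standard cell potential is +1.60 − (+0.35) = +1.25 V, with n = 2 electrons in the balanced equation.
The reaction quotient is ([Ce^3+(aq)]^2·[Cu^2+(aq)]) / [Ce^4+(aq)]^2 = 1.9×10^3; by Nernst, E = +1.25 − (0.0542/2)(3.280) = +1.1611 V.
Finally ΔG = −nFE = −(2)(96485 C/mol)(+1.1611 V) = −224 kJ/mol.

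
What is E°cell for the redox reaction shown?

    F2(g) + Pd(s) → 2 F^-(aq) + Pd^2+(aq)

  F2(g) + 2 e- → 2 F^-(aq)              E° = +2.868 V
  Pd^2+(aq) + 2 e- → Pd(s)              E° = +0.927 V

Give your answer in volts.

+1.941 V

In the reaction as written, F2(g) is reduced (cathode) and Pd^2+(aq) is produced by oxidation at the anode.
E°cell = E°(cathode) − E°(anode) = +2.868 − (+0.927) = +1.941 V.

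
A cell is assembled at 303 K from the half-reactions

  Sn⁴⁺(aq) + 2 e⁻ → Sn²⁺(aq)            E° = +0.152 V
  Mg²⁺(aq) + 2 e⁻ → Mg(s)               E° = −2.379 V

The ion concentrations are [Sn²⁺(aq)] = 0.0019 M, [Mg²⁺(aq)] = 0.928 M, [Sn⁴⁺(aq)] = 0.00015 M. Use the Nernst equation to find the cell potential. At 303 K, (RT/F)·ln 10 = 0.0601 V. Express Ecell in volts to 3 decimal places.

The Sn⁴⁺/Sn²⁺ couple has the more positive E°, so it is the cathode; Mg²⁺/Mg is the anode.
The standard potential is +0.152 − (−2.379) = +2.531 V and the balanced reaction transfers n = 2 electrons.
For the overall reaction Sn⁴⁺(aq) + Mg(s) → Sn²⁺(aq) + Mg²⁺(aq), Q = ([Sn²⁺(aq)]·[Mg²⁺(aq)]) / [Sn⁴⁺(aq)] = 11.8, giving log Q = 1.070.
E = E° − (0.0601/n)·log Q = +2.531 − (0.0601/2)(1.070) = +2.499 V.

+2.499 V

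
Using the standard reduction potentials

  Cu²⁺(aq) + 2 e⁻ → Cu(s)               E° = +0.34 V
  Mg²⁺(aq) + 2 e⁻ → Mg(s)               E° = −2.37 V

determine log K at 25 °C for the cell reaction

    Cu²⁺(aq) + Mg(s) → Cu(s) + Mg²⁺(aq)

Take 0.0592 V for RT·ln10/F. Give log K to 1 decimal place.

log K = 91.6

The Cu²⁺/Cu couple is reduced (cathode); E°cell = +0.34 − (−2.37) = +2.71 V with n = 2.
At equilibrium E = 0, so log K = nE°cell / 0.0592 = (2)(+2.71) / 0.0592 = 91.6.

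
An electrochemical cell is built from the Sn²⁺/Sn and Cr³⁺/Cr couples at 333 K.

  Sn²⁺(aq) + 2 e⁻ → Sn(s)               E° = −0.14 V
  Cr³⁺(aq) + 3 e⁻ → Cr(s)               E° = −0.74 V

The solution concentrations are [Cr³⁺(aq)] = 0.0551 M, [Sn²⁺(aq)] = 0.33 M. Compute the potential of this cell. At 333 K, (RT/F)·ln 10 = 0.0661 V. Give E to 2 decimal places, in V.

Sn²⁺/Sn is reduced (cathode, E° = −0.14 V) and Cr³⁺/Cr is oxidized (anode).
The standard potential is −0.14 − (−0.74) = +0.60 V and the balanced reaction transfers n = 6 electrons.
For the overall reaction 3 Sn²⁺(aq) + 2 Cr(s) → 3 Sn(s) + 2 Cr³⁺(aq), Q = [Cr³⁺(aq)]^2 / [Sn²⁺(aq)]^3 = 0.0845, giving log Q = −1.073.
Applying E = E° − (RT ln10/nF)·log Q gives +0.60 − (0.0661/6)(−1.073) = +0.61 V.

+0.61 V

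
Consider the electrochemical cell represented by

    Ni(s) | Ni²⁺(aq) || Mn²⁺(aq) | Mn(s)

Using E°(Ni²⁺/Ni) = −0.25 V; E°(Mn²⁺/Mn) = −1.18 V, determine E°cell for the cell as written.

By convention the left-hand electrode in cell notation is the anode (oxidation) and the right-hand electrode is the cathode (reduction).
E°cell = E°(right) − E°(left) = −1.18 − (−0.25) = −0.93 V.
The negative sign shows that, as written, the cell would require an external voltage to drive the reaction.

−0.93 V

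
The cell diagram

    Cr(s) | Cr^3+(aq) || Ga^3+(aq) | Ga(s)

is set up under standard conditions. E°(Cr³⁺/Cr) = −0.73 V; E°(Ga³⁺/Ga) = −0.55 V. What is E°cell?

+0.18 V

By convention the left-hand electrode in cell notation is the anode (oxidation) and the right-hand electrode is the cathode (reduction).
E°cell = E°(right) − E°(left) = −0.55 − (−0.73) = +0.18 V.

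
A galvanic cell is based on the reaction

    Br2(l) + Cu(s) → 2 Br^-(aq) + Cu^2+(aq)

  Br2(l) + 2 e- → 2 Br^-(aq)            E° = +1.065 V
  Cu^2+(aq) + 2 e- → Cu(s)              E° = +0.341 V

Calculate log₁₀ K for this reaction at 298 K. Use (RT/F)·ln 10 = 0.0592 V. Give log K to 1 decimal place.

log K = 24.5

The Br₂/Br⁻ couple is reduced (cathode); E°cell = +1.065 − (+0.341) = +0.724 V with n = 2.
At equilibrium E = 0, so log K = nE°cell / 0.0592 = (2)(+0.724) / 0.0592 = 24.5.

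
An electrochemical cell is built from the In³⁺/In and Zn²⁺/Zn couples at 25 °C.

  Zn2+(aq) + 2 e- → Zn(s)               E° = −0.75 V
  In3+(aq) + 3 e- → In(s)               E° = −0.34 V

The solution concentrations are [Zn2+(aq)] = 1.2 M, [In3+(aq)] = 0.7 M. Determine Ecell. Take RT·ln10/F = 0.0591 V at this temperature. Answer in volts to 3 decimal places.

+0.405 V

Since E°(In³⁺/In) > E°(Zn²⁺/Zn), In³⁺/In serves as the cathode.
E°cell = −0.34 − (−0.75) = +0.41 V, with n = 6 electrons transferred.
Balancing gives 2 In3+(aq) + 3 Zn(s) → 2 In(s) + 3 Zn2+(aq); hence Q = [Zn2+(aq)]^3 / [In3+(aq)]^2 = 3.53 (log Q = 0.547).
E = E° − (0.0591/n)·log Q = +0.41 − (0.0591/6)(0.547) = +0.405 V.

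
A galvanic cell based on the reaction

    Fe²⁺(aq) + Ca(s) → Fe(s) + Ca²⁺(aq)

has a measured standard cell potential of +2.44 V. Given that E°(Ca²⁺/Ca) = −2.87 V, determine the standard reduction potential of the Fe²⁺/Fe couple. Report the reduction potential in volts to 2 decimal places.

−0.43 V

In the reaction as written the Fe²⁺/Fe couple is reduced (cathode) and Ca²⁺/Ca is oxidized (anode), so E°cell = E°(Fe²⁺/Fe) − E°(Ca²⁺/Ca).
E°(Fe²⁺/Fe) = E°cell + E°(anode) = +2.44 + (−2.87) = −0.43 V.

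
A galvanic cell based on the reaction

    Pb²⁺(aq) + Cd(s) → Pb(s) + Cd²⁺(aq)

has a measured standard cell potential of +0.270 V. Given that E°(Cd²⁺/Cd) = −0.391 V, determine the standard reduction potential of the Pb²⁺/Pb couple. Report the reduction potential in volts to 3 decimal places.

−0.121 V

In the reaction as written the Pb²⁺/Pb couple is reduced (cathode) and Cd²⁺/Cd is oxidized (anode), so E°cell = E°(Pb²⁺/Pb) − E°(Cd²⁺/Cd).
E°(Pb²⁺/Pb) = E°cell + E°(anode) = +0.270 + (−0.391) = −0.121 V.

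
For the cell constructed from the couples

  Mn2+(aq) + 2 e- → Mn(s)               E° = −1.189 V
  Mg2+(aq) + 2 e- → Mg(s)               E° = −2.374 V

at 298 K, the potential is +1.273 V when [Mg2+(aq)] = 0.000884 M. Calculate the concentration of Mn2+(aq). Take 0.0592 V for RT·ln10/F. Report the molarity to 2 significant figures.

0.83 M

The Mn²⁺/Mn couple has the larger reduction potential, so it is the cathode: E°cell = −1.189 − (−2.374) = +1.185 V and n = 2.
Rearranging E = E° − (0.0592/n)·log Q gives log Q = 2(+1.185 − (+1.273))/0.0592 = −2.973.
The balanced reaction is Mn2+(aq) + Mg(s) → Mn(s) + Mg2+(aq), so Q = [Mg2+(aq)] / [Mn2+(aq)].
Substituting the known concentrations and solving, log [Mn2+(aq)] = −0.081 and [Mn2+(aq)] = 0.83 M.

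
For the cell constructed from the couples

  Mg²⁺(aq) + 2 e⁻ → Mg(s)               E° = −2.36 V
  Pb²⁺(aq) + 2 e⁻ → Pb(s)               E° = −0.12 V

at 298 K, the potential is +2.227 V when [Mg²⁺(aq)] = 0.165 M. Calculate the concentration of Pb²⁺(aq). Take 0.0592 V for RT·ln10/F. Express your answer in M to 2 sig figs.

0.060 M

The Pb²⁺/Pb couple has the larger reduction potential, so it is the cathode: E°cell = −0.12 − (−2.36) = +2.24 V and n = 2.
Rearranging E = E° − (0.0592/n)·log Q gives log Q = 2(+2.24 − (+2.227))/0.0592 = 0.439.
The balanced reaction is Pb²⁺(aq) + Mg(s) → Pb(s) + Mg²⁺(aq), so Q = [Mg²⁺(aq)] / [Pb²⁺(aq)].
Isolating [Pb²⁺(aq)] in Q = 10^{0.439} yields log [Pb²⁺(aq)] = −1.222, i.e. 0.060 M.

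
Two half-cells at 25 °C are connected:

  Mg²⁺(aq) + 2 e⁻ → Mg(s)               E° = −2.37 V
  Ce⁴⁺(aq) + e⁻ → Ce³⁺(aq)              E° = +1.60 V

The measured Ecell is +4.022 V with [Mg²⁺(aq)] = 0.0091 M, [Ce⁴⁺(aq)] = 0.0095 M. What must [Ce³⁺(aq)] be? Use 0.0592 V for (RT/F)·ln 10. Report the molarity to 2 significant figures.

With Ce⁴⁺/Ce³⁺ at the cathode and Mg²⁺/Mg at the anode, E°cell = +1.60 − (−2.37) = +3.97 V (n = 2).
From the Nernst equation, log Q = n(E° − E)/0.0592 = 2·(+3.97 − (+4.022))/0.0592 = −1.757.
For 2 Ce⁴⁺(aq) + Mg(s) → 2 Ce³⁺(aq) + Mg²⁺(aq), the reaction quotient is Q = ([Ce³⁺(aq)]^2·[Mg²⁺(aq)]) / [Ce⁴⁺(aq)]^2.
Solving for the unknown gives log [Ce³⁺(aq)] = −1.880, so [Ce³⁺(aq)] ≈ 0.013 M.

0.013 M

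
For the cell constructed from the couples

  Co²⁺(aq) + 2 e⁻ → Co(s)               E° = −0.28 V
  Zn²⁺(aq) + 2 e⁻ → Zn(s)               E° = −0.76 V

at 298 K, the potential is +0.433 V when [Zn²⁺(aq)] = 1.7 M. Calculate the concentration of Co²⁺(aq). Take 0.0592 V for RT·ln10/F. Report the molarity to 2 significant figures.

Co²⁺/Co is the cathode (higher E°); E°cell = −0.28 − (−0.76) = +0.48 V with n = 2.
From the Nernst equation, log Q = n(E° − E)/0.0592 = 2·(+0.48 − (+0.433))/0.0592 = 1.588.
The balanced reaction is Co²⁺(aq) + Zn(s) → Co(s) + Zn²⁺(aq), so Q = [Zn²⁺(aq)] / [Co²⁺(aq)].
Substituting the known concentrations and solving, log [Co²⁺(aq)] = −1.358 and [Co²⁺(aq)] = 0.044 M.

0.044 M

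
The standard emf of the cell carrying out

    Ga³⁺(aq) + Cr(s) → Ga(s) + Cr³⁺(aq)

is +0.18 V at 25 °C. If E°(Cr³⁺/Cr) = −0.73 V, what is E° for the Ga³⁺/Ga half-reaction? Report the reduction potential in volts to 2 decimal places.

In the reaction as written the Ga³⁺/Ga couple is reduced (cathode) and Cr³⁺/Cr is oxidized (anode), so E°cell = E°(Ga³⁺/Ga) − E°(Cr³⁺/Cr).
E°(Ga³⁺/Ga) = E°cell + E°(anode) = +0.18 + (−0.73) = −0.55 V.

−0.55 V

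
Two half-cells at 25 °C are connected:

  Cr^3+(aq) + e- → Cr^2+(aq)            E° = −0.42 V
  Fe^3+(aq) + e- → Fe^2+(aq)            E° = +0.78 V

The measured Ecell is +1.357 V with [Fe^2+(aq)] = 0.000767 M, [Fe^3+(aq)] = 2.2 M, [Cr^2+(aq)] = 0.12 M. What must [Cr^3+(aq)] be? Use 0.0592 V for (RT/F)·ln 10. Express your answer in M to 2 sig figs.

0.77 M

Fe³⁺/Fe²⁺ is the cathode (higher E°); E°cell = +0.78 − (−0.42) = +1.20 V with n = 1.
Rearranging E = E° − (0.0592/n)·log Q gives log Q = 1(+1.20 − (+1.357))/0.0592 = −2.652.
For Fe^3+(aq) + Cr^2+(aq) → Fe^2+(aq) + Cr^3+(aq), the reaction quotient is Q = ([Fe^2+(aq)]·[Cr^3+(aq)]) / ([Fe^3+(aq)]·[Cr^2+(aq)]).
Substituting the known concentrations and solving, log [Cr^3+(aq)] = −0.115 and [Cr^3+(aq)] = 0.77 M.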